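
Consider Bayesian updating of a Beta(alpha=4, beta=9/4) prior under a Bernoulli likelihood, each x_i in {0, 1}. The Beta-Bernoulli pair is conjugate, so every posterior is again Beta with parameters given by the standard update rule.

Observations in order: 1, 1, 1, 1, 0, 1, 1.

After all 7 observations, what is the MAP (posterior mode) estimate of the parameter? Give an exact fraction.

obs 1: x=1 → posterior Beta(5, 9/4)
obs 2: x=1 → posterior Beta(6, 9/4)
obs 3: x=1 → posterior Beta(7, 9/4)
obs 4: x=1 → posterior Beta(8, 9/4)
obs 5: x=0 → posterior Beta(8, 13/4)
obs 6: x=1 → posterior Beta(9, 13/4)
obs 7: x=1 → posterior Beta(10, 13/4)

4/5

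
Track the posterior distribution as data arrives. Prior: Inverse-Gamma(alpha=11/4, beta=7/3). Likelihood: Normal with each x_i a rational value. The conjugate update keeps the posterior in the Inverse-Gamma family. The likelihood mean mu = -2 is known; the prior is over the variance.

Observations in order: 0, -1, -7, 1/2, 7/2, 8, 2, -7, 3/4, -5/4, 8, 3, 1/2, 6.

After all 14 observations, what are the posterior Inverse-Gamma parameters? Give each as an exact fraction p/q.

obs 1: x=0 → posterior Inverse-Gamma(13/4, 13/3)
obs 2: x=-1 → posterior Inverse-Gamma(15/4, 29/6)
obs 3: x=-7 → posterior Inverse-Gamma(17/4, 52/3)
obs 4: x=1/2 → posterior Inverse-Gamma(19/4, 491/24)
obs 5: x=7/2 → posterior Inverse-Gamma(21/4, 427/12)
obs 6: x=8 → posterior Inverse-Gamma(23/4, 1027/12)
obs 7: x=2 → posterior Inverse-Gamma(25/4, 1123/12)
obs 8: x=-7 → posterior Inverse-Gamma(27/4, 1273/12)
obs 9: x=3/4 → posterior Inverse-Gamma(29/4, 10547/96)
obs 10: x=-5/4 → posterior Inverse-Gamma(31/4, 5287/48)
obs 11: x=8 → posterior Inverse-Gamma(33/4, 7687/48)
obs 12: x=3 → posterior Inverse-Gamma(35/4, 8287/48)
obs 13: x=1/2 → posterior Inverse-Gamma(37/4, 8437/48)
obs 14: x=6 → posterior Inverse-Gamma(39/4, 9973/48)

alpha=39/4, beta=9973/48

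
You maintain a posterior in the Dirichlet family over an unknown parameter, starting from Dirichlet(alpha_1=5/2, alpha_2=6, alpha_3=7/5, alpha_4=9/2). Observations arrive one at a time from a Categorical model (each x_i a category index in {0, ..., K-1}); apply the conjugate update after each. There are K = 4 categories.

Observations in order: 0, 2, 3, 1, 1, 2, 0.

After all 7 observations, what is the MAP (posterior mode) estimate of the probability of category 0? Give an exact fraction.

obs 1: x=0 → posterior Dirichlet(7/2, 6, 7/5, 9/2)
obs 2: x=2 → posterior Dirichlet(7/2, 6, 12/5, 9/2)
obs 3: x=3 → posterior Dirichlet(7/2, 6, 12/5, 11/2)
obs 4: x=1 → posterior Dirichlet(7/2, 7, 12/5, 11/2)
obs 5: x=1 → posterior Dirichlet(7/2, 8, 12/5, 11/2)
obs 6: x=2 → posterior Dirichlet(7/2, 8, 17/5, 11/2)
obs 7: x=0 → posterior Dirichlet(9/2, 8, 17/5, 11/2)

35/174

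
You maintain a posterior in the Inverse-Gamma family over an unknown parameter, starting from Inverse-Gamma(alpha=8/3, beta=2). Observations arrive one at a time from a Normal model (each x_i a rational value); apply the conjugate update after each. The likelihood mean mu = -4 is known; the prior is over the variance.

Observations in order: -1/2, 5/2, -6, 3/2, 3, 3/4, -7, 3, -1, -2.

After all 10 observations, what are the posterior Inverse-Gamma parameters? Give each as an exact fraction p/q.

obs 1: x=-1/2 → posterior Inverse-Gamma(19/6, 65/8)
obs 2: x=5/2 → posterior Inverse-Gamma(11/3, 117/4)
obs 3: x=-6 → posterior Inverse-Gamma(25/6, 125/4)
obs 4: x=3/2 → posterior Inverse-Gamma(14/3, 371/8)
obs 5: x=3 → posterior Inverse-Gamma(31/6, 567/8)
obs 6: x=3/4 → posterior Inverse-Gamma(17/3, 2629/32)
obs 7: x=-7 → posterior Inverse-Gamma(37/6, 2773/32)
obs 8: x=3 → posterior Inverse-Gamma(20/3, 3557/32)
obs 9: x=-1 → posterior Inverse-Gamma(43/6, 3701/32)
obs 10: x=-2 → posterior Inverse-Gamma(23/3, 3765/32)

alpha=23/3, beta=3765/32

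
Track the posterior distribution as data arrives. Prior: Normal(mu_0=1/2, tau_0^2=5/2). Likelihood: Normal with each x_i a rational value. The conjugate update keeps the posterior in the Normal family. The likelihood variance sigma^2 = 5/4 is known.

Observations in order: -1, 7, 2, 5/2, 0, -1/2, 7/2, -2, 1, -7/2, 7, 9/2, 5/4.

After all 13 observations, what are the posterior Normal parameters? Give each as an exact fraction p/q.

obs 1: x=-1 → posterior Normal(-1/2, 5/6)
obs 2: x=7 → posterior Normal(5/2, 1/2)
obs 3: x=2 → posterior Normal(33/14, 5/14)
obs 4: x=5/2 → posterior Normal(43/18, 5/18)
obs 5: x=0 → posterior Normal(43/22, 5/22)
obs 6: x=-1/2 → posterior Normal(41/26, 5/26)
obs 7: x=7/2 → posterior Normal(11/6, 1/6)
obs 8: x=-2 → posterior Normal(47/34, 5/34)
obs 9: x=1 → posterior Normal(51/38, 5/38)
obs 10: x=-7/2 → posterior Normal(37/42, 5/42)
obs 11: x=7 → posterior Normal(65/46, 5/46)
obs 12: x=9/2 → posterior Normal(83/50, 1/10)
obs 13: x=5/4 → posterior Normal(44/27, 5/54)

mu_0=44/27, tau_0^2=5/54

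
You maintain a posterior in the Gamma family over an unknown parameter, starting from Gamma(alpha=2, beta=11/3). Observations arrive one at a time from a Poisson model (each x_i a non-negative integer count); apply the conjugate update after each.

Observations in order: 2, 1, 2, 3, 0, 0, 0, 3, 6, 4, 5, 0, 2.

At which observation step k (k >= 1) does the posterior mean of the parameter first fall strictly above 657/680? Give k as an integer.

k = 3

obs 1: x=2 → posterior Gamma(4, 14/3)
obs 2: x=1 → posterior Gamma(5, 17/3)
obs 3: x=2 → posterior Gamma(7, 20/3)
obs 4: x=3 → posterior Gamma(10, 23/3)
obs 5: x=0 → posterior Gamma(10, 26/3)
obs 6: x=0 → posterior Gamma(10, 29/3)
obs 7: x=0 → posterior Gamma(10, 32/3)
obs 8: x=3 → posterior Gamma(13, 35/3)
obs 9: x=6 → posterior Gamma(19, 38/3)
obs 10: x=4 → posterior Gamma(23, 41/3)
obs 11: x=5 → posterior Gamma(28, 44/3)
obs 12: x=0 → posterior Gamma(28, 47/3)
obs 13: x=2 → posterior Gamma(30, 50/3)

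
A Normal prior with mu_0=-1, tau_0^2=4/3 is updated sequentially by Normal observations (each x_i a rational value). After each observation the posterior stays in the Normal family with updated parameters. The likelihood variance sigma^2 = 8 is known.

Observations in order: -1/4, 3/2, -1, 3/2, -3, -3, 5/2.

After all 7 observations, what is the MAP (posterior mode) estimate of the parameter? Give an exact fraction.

-31/52

obs 1: x=-1/4 → posterior Normal(-25/28, 8/7)
obs 2: x=3/2 → posterior Normal(-19/32, 1)
obs 3: x=-1 → posterior Normal(-23/36, 8/9)
obs 4: x=3/2 → posterior Normal(-17/40, 4/5)
obs 5: x=-3 → posterior Normal(-29/44, 8/11)
obs 6: x=-3 → posterior Normal(-41/48, 2/3)
obs 7: x=5/2 → posterior Normal(-31/52, 8/13)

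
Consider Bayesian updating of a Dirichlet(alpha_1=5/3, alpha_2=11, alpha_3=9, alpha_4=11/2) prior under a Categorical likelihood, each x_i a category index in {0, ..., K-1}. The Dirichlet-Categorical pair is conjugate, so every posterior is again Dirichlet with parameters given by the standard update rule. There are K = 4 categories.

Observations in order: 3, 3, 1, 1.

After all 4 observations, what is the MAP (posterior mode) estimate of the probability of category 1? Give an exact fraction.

obs 1: x=3 → posterior Dirichlet(5/3, 11, 9, 13/2)
obs 2: x=3 → posterior Dirichlet(5/3, 11, 9, 15/2)
obs 3: x=1 → posterior Dirichlet(5/3, 12, 9, 15/2)
obs 4: x=1 → posterior Dirichlet(5/3, 13, 9, 15/2)

72/163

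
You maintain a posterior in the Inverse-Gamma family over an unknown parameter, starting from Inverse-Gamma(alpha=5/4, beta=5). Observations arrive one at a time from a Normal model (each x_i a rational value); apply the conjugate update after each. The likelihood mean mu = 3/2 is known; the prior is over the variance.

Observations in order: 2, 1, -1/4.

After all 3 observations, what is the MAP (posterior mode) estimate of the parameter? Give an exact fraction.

217/120

obs 1: x=2 → posterior Inverse-Gamma(7/4, 41/8)
obs 2: x=1 → posterior Inverse-Gamma(9/4, 21/4)
obs 3: x=-1/4 → posterior Inverse-Gamma(11/4, 217/32)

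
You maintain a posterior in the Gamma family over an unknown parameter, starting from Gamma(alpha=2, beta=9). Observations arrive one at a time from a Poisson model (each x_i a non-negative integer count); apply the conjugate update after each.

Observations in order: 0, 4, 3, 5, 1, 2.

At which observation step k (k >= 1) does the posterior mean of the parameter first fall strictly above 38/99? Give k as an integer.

obs 1: x=0 → posterior Gamma(2, 10)
obs 2: x=4 → posterior Gamma(6, 11)
obs 3: x=3 → posterior Gamma(9, 12)
obs 4: x=5 → posterior Gamma(14, 13)
obs 5: x=1 → posterior Gamma(15, 14)
obs 6: x=2 → posterior Gamma(17, 15)

k = 2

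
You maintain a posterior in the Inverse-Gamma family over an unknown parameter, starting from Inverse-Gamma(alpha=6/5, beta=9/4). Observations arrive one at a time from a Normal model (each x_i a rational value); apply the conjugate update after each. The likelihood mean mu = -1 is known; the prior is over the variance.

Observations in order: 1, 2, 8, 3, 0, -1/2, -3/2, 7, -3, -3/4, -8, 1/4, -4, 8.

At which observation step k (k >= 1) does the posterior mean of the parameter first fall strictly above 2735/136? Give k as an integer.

k = 3

obs 1: x=1 → posterior Inverse-Gamma(17/10, 17/4)
obs 2: x=2 → posterior Inverse-Gamma(11/5, 35/4)
obs 3: x=8 → posterior Inverse-Gamma(27/10, 197/4)
obs 4: x=3 → posterior Inverse-Gamma(16/5, 229/4)
obs 5: x=0 → posterior Inverse-Gamma(37/10, 231/4)
obs 6: x=-1/2 → posterior Inverse-Gamma(21/5, 463/8)
obs 7: x=-3/2 → posterior Inverse-Gamma(47/10, 58)
obs 8: x=7 → posterior Inverse-Gamma(26/5, 90)
obs 9: x=-3 → posterior Inverse-Gamma(57/10, 92)
obs 10: x=-3/4 → posterior Inverse-Gamma(31/5, 2945/32)
obs 11: x=-8 → posterior Inverse-Gamma(67/10, 3729/32)
obs 12: x=1/4 → posterior Inverse-Gamma(36/5, 1877/16)
obs 13: x=-4 → posterior Inverse-Gamma(77/10, 1949/16)
obs 14: x=8 → posterior Inverse-Gamma(41/5, 2597/16)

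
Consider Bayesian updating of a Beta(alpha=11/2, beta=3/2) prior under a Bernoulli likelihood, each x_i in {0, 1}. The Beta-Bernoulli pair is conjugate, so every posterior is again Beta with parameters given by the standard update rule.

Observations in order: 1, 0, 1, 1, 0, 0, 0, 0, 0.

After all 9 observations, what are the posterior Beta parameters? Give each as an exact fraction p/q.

alpha=17/2, beta=15/2

obs 1: x=1 → posterior Beta(13/2, 3/2)
obs 2: x=0 → posterior Beta(13/2, 5/2)
obs 3: x=1 → posterior Beta(15/2, 5/2)
obs 4: x=1 → posterior Beta(17/2, 5/2)
obs 5: x=0 → posterior Beta(17/2, 7/2)
obs 6: x=0 → posterior Beta(17/2, 9/2)
obs 7: x=0 → posterior Beta(17/2, 11/2)
obs 8: x=0 → posterior Beta(17/2, 13/2)
obs 9: x=0 → posterior Beta(17/2, 15/2)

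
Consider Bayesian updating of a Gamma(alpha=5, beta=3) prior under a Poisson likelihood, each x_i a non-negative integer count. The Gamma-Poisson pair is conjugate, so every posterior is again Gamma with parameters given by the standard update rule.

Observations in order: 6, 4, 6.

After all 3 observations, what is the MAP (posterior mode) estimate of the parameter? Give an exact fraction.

10/3

obs 1: x=6 → posterior Gamma(11, 4)
obs 2: x=4 → posterior Gamma(15, 5)
obs 3: x=6 → posterior Gamma(21, 6)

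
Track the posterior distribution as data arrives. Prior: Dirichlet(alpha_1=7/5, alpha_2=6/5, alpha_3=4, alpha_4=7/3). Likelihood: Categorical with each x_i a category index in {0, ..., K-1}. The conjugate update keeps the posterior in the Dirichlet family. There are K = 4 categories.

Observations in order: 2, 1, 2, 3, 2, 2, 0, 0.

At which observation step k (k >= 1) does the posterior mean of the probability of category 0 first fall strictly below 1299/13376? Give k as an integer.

obs 1: x=2 → posterior Dirichlet(7/5, 6/5, 5, 7/3)
obs 2: x=1 → posterior Dirichlet(7/5, 11/5, 5, 7/3)
obs 3: x=2 → posterior Dirichlet(7/5, 11/5, 6, 7/3)
obs 4: x=3 → posterior Dirichlet(7/5, 11/5, 6, 10/3)
obs 5: x=2 → posterior Dirichlet(7/5, 11/5, 7, 10/3)
obs 6: x=2 → posterior Dirichlet(7/5, 11/5, 8, 10/3)
obs 7: x=0 → posterior Dirichlet(12/5, 11/5, 8, 10/3)
obs 8: x=0 → posterior Dirichlet(17/5, 11/5, 8, 10/3)

k = 6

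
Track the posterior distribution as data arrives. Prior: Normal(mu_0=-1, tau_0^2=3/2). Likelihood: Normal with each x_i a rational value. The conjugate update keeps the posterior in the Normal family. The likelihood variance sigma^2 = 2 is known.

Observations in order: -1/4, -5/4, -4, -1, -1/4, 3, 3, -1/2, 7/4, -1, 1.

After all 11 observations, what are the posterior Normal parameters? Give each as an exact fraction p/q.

obs 1: x=-1/4 → posterior Normal(-19/28, 6/7)
obs 2: x=-5/4 → posterior Normal(-17/20, 3/5)
obs 3: x=-4 → posterior Normal(-41/26, 6/13)
obs 4: x=-1 → posterior Normal(-47/32, 3/8)
obs 5: x=-1/4 → posterior Normal(-97/76, 6/19)
obs 6: x=3 → posterior Normal(-61/88, 3/11)
obs 7: x=3 → posterior Normal(-1/4, 6/25)
obs 8: x=-1/2 → posterior Normal(-31/112, 3/14)
obs 9: x=7/4 → posterior Normal(-5/62, 6/31)
obs 10: x=-1 → posterior Normal(-11/68, 3/17)
obs 11: x=1 → posterior Normal(-5/74, 6/37)

mu_0=-5/74, tau_0^2=6/37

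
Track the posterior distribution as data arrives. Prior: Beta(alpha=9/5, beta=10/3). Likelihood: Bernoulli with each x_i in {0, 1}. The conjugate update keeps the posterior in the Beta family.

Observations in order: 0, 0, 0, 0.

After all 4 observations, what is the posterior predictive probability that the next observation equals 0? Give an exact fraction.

110/137

obs 1: x=0 → posterior Beta(9/5, 13/3)
obs 2: x=0 → posterior Beta(9/5, 16/3)
obs 3: x=0 → posterior Beta(9/5, 19/3)
obs 4: x=0 → posterior Beta(9/5, 22/3)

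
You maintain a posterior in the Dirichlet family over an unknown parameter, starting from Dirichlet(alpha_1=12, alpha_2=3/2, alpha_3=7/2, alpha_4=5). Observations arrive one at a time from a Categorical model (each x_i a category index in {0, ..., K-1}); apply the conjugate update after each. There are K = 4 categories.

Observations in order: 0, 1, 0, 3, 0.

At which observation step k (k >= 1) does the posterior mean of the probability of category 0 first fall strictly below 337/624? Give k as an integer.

k = 4

obs 1: x=0 → posterior Dirichlet(13, 3/2, 7/2, 5)
obs 2: x=1 → posterior Dirichlet(13, 5/2, 7/2, 5)
obs 3: x=0 → posterior Dirichlet(14, 5/2, 7/2, 5)
obs 4: x=3 → posterior Dirichlet(14, 5/2, 7/2, 6)
obs 5: x=0 → posterior Dirichlet(15, 5/2, 7/2, 6)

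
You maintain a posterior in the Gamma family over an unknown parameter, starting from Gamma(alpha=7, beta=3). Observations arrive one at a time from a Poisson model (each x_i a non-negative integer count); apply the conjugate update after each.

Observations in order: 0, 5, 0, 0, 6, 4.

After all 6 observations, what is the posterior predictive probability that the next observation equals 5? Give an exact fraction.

obs 1: x=0 → posterior Gamma(7, 4)
obs 2: x=5 → posterior Gamma(12, 5)
obs 3: x=0 → posterior Gamma(12, 6)
obs 4: x=0 → posterior Gamma(12, 7)
obs 5: x=6 → posterior Gamma(18, 8)
obs 6: x=4 → posterior Gamma(22, 9)

3238911497281897344945609/50000000000000000000000000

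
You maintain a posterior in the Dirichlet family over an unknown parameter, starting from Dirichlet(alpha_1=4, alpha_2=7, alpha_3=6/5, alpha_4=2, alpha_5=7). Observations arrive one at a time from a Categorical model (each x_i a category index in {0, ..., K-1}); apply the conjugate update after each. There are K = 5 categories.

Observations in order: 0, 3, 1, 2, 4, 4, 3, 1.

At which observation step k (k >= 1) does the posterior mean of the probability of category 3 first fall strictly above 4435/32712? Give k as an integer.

obs 1: x=0 → posterior Dirichlet(5, 7, 6/5, 2, 7)
obs 2: x=3 → posterior Dirichlet(5, 7, 6/5, 3, 7)
obs 3: x=1 → posterior Dirichlet(5, 8, 6/5, 3, 7)
obs 4: x=2 → posterior Dirichlet(5, 8, 11/5, 3, 7)
obs 5: x=4 → posterior Dirichlet(5, 8, 11/5, 3, 8)
obs 6: x=4 → posterior Dirichlet(5, 8, 11/5, 3, 9)
obs 7: x=3 → posterior Dirichlet(5, 8, 11/5, 4, 9)
obs 8: x=1 → posterior Dirichlet(5, 9, 11/5, 4, 9)

k = 7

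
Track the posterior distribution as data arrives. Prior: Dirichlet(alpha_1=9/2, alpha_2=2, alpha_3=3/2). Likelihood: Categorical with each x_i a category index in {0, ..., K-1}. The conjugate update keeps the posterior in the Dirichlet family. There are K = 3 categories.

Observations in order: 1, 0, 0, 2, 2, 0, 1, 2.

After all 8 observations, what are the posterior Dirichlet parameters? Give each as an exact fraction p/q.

alpha_1=15/2, alpha_2=4, alpha_3=9/2

obs 1: x=1 → posterior Dirichlet(9/2, 3, 3/2)
obs 2: x=0 → posterior Dirichlet(11/2, 3, 3/2)
obs 3: x=0 → posterior Dirichlet(13/2, 3, 3/2)
obs 4: x=2 → posterior Dirichlet(13/2, 3, 5/2)
obs 5: x=2 → posterior Dirichlet(13/2, 3, 7/2)
obs 6: x=0 → posterior Dirichlet(15/2, 3, 7/2)
obs 7: x=1 → posterior Dirichlet(15/2, 4, 7/2)
obs 8: x=2 → posterior Dirichlet(15/2, 4, 9/2)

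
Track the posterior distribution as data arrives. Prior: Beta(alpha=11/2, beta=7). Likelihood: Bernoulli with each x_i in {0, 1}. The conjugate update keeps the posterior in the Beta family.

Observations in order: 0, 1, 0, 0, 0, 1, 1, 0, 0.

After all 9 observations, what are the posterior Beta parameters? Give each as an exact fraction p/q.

obs 1: x=0 → posterior Beta(11/2, 8)
obs 2: x=1 → posterior Beta(13/2, 8)
obs 3: x=0 → posterior Beta(13/2, 9)
obs 4: x=0 → posterior Beta(13/2, 10)
obs 5: x=0 → posterior Beta(13/2, 11)
obs 6: x=1 → posterior Beta(15/2, 11)
obs 7: x=1 → posterior Beta(17/2, 11)
obs 8: x=0 → posterior Beta(17/2, 12)
obs 9: x=0 → posterior Beta(17/2, 13)

alpha=17/2, beta=13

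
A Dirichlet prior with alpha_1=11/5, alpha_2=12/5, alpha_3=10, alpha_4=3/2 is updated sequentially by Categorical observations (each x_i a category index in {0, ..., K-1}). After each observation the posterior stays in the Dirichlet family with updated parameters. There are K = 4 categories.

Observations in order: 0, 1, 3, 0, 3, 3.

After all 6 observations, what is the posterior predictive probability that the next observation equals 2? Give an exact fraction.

100/221

obs 1: x=0 → posterior Dirichlet(16/5, 12/5, 10, 3/2)
obs 2: x=1 → posterior Dirichlet(16/5, 17/5, 10, 3/2)
obs 3: x=3 → posterior Dirichlet(16/5, 17/5, 10, 5/2)
obs 4: x=0 → posterior Dirichlet(21/5, 17/5, 10, 5/2)
obs 5: x=3 → posterior Dirichlet(21/5, 17/5, 10, 7/2)
obs 6: x=3 → posterior Dirichlet(21/5, 17/5, 10, 9/2)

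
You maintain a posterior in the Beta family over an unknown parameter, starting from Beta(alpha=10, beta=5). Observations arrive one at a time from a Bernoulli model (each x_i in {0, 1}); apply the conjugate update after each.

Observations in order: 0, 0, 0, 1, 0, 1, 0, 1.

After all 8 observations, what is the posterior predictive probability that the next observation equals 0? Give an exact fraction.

obs 1: x=0 → posterior Beta(10, 6)
obs 2: x=0 → posterior Beta(10, 7)
obs 3: x=0 → posterior Beta(10, 8)
obs 4: x=1 → posterior Beta(11, 8)
obs 5: x=0 → posterior Beta(11, 9)
obs 6: x=1 → posterior Beta(12, 9)
obs 7: x=0 → posterior Beta(12, 10)
obs 8: x=1 → posterior Beta(13, 10)

10/23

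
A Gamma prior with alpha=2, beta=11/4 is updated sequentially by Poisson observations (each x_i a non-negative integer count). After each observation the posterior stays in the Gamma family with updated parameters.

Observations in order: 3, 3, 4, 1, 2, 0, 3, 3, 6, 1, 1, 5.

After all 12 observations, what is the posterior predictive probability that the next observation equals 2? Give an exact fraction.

obs 1: x=3 → posterior Gamma(5, 15/4)
obs 2: x=3 → posterior Gamma(8, 19/4)
obs 3: x=4 → posterior Gamma(12, 23/4)
obs 4: x=1 → posterior Gamma(13, 27/4)
obs 5: x=2 → posterior Gamma(15, 31/4)
obs 6: x=0 → posterior Gamma(15, 35/4)
obs 7: x=3 → posterior Gamma(18, 39/4)
obs 8: x=3 → posterior Gamma(21, 43/4)
obs 9: x=6 → posterior Gamma(27, 47/4)
obs 10: x=1 → posterior Gamma(28, 51/4)
obs 11: x=1 → posterior Gamma(29, 55/4)
obs 12: x=5 → posterior Gamma(34, 59/4)

2200428717344878019746112983391586591888038175361570415533642960/8534178854452255617020455013066503047954580203135455324408225463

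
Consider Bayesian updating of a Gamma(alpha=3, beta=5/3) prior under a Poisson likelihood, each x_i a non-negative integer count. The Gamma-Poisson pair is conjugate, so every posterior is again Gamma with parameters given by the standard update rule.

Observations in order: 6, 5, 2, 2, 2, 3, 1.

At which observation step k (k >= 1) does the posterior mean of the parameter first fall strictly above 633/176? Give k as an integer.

obs 1: x=6 → posterior Gamma(9, 8/3)
obs 2: x=5 → posterior Gamma(14, 11/3)
obs 3: x=2 → posterior Gamma(16, 14/3)
obs 4: x=2 → posterior Gamma(18, 17/3)
obs 5: x=2 → posterior Gamma(20, 20/3)
obs 6: x=3 → posterior Gamma(23, 23/3)
obs 7: x=1 → posterior Gamma(24, 26/3)

k = 2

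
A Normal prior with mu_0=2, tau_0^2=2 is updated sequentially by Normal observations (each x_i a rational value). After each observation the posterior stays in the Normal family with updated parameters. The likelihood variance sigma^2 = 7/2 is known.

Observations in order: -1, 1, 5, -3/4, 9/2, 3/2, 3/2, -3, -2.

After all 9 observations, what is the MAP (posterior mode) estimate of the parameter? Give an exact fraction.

41/43

obs 1: x=-1 → posterior Normal(10/11, 14/11)
obs 2: x=1 → posterior Normal(14/15, 14/15)
obs 3: x=5 → posterior Normal(34/19, 14/19)
obs 4: x=-3/4 → posterior Normal(31/23, 14/23)
obs 5: x=9/2 → posterior Normal(49/27, 14/27)
obs 6: x=3/2 → posterior Normal(55/31, 14/31)
obs 7: x=3/2 → posterior Normal(61/35, 2/5)
obs 8: x=-3 → posterior Normal(49/39, 14/39)
obs 9: x=-2 → posterior Normal(41/43, 14/43)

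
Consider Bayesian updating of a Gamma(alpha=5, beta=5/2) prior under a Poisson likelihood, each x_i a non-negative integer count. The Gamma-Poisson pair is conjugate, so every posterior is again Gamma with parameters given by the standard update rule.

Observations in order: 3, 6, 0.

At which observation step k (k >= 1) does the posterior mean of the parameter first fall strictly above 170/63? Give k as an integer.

obs 1: x=3 → posterior Gamma(8, 7/2)
obs 2: x=6 → posterior Gamma(14, 9/2)
obs 3: x=0 → posterior Gamma(14, 11/2)

k = 2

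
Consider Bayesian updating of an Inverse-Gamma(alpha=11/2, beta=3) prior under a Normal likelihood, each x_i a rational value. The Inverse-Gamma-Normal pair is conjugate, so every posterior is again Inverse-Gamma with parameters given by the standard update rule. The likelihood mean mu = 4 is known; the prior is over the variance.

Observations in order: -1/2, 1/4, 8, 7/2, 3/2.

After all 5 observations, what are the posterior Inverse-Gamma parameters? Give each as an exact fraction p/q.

obs 1: x=-1/2 → posterior Inverse-Gamma(6, 105/8)
obs 2: x=1/4 → posterior Inverse-Gamma(13/2, 645/32)
obs 3: x=8 → posterior Inverse-Gamma(7, 901/32)
obs 4: x=7/2 → posterior Inverse-Gamma(15/2, 905/32)
obs 5: x=3/2 → posterior Inverse-Gamma(8, 1005/32)

alpha=8, beta=1005/32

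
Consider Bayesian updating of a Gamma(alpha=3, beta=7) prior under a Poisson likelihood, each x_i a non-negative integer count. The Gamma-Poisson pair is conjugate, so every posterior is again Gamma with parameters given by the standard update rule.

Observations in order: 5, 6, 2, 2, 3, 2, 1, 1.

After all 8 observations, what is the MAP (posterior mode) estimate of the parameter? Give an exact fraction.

obs 1: x=5 → posterior Gamma(8, 8)
obs 2: x=6 → posterior Gamma(14, 9)
obs 3: x=2 → posterior Gamma(16, 10)
obs 4: x=2 → posterior Gamma(18, 11)
obs 5: x=3 → posterior Gamma(21, 12)
obs 6: x=2 → posterior Gamma(23, 13)
obs 7: x=1 → posterior Gamma(24, 14)
obs 8: x=1 → posterior Gamma(25, 15)

8/5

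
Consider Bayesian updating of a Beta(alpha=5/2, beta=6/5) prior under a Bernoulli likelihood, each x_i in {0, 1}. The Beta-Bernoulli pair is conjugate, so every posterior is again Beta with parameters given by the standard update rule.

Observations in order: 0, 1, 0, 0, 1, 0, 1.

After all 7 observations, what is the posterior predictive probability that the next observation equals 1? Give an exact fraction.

obs 1: x=0 → posterior Beta(5/2, 11/5)
obs 2: x=1 → posterior Beta(7/2, 11/5)
obs 3: x=0 → posterior Beta(7/2, 16/5)
obs 4: x=0 → posterior Beta(7/2, 21/5)
obs 5: x=1 → posterior Beta(9/2, 21/5)
obs 6: x=0 → posterior Beta(9/2, 26/5)
obs 7: x=1 → posterior Beta(11/2, 26/5)

55/107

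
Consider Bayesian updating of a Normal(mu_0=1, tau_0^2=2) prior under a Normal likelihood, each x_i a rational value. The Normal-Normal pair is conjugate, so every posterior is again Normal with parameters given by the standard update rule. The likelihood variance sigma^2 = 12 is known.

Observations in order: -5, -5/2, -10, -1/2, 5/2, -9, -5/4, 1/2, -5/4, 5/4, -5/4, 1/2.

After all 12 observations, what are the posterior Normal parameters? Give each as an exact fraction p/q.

mu_0=-10/9, tau_0^2=2/3

obs 1: x=-5 → posterior Normal(1/7, 12/7)
obs 2: x=-5/2 → posterior Normal(-3/16, 3/2)
obs 3: x=-10 → posterior Normal(-23/18, 4/3)
obs 4: x=-1/2 → posterior Normal(-6/5, 6/5)
obs 5: x=5/2 → posterior Normal(-19/22, 12/11)
obs 6: x=-9 → posterior Normal(-37/24, 1)
obs 7: x=-5/4 → posterior Normal(-79/52, 12/13)
obs 8: x=1/2 → posterior Normal(-11/8, 6/7)
obs 9: x=-5/4 → posterior Normal(-41/30, 4/5)
obs 10: x=5/4 → posterior Normal(-77/64, 3/4)
obs 11: x=-5/4 → posterior Normal(-41/34, 12/17)
obs 12: x=1/2 → posterior Normal(-10/9, 2/3)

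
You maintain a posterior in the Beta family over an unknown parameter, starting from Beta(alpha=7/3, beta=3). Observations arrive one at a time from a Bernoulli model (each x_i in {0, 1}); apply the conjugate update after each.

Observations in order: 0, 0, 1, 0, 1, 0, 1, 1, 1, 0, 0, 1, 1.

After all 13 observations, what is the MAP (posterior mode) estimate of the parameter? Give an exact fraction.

25/49

obs 1: x=0 → posterior Beta(7/3, 4)
obs 2: x=0 → posterior Beta(7/3, 5)
obs 3: x=1 → posterior Beta(10/3, 5)
obs 4: x=0 → posterior Beta(10/3, 6)
obs 5: x=1 → posterior Beta(13/3, 6)
obs 6: x=0 → posterior Beta(13/3, 7)
obs 7: x=1 → posterior Beta(16/3, 7)
obs 8: x=1 → posterior Beta(19/3, 7)
obs 9: x=1 → posterior Beta(22/3, 7)
obs 10: x=0 → posterior Beta(22/3, 8)
obs 11: x=0 → posterior Beta(22/3, 9)
obs 12: x=1 → posterior Beta(25/3, 9)
obs 13: x=1 → posterior Beta(28/3, 9)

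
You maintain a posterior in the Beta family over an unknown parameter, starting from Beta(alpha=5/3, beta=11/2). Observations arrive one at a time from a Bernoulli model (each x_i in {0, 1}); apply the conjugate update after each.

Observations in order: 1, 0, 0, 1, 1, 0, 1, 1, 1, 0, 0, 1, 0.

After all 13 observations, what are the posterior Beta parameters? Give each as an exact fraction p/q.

obs 1: x=1 → posterior Beta(8/3, 11/2)
obs 2: x=0 → posterior Beta(8/3, 13/2)
obs 3: x=0 → posterior Beta(8/3, 15/2)
obs 4: x=1 → posterior Beta(11/3, 15/2)
obs 5: x=1 → posterior Beta(14/3, 15/2)
obs 6: x=0 → posterior Beta(14/3, 17/2)
obs 7: x=1 → posterior Beta(17/3, 17/2)
obs 8: x=1 → posterior Beta(20/3, 17/2)
obs 9: x=1 → posterior Beta(23/3, 17/2)
obs 10: x=0 → posterior Beta(23/3, 19/2)
obs 11: x=0 → posterior Beta(23/3, 21/2)
obs 12: x=1 → posterior Beta(26/3, 21/2)
obs 13: x=0 → posterior Beta(26/3, 23/2)

alpha=26/3, beta=23/2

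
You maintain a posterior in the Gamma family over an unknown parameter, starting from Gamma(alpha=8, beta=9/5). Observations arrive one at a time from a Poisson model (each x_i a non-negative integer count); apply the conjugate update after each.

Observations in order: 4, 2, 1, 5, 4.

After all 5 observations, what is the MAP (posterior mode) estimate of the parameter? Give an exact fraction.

obs 1: x=4 → posterior Gamma(12, 14/5)
obs 2: x=2 → posterior Gamma(14, 19/5)
obs 3: x=1 → posterior Gamma(15, 24/5)
obs 4: x=5 → posterior Gamma(20, 29/5)
obs 5: x=4 → posterior Gamma(24, 34/5)

115/34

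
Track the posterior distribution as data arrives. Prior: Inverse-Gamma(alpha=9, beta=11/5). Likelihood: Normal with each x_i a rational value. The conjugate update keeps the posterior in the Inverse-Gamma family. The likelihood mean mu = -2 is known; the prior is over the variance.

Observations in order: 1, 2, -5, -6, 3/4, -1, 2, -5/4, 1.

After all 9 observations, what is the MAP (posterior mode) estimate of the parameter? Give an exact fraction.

3541/1160

obs 1: x=1 → posterior Inverse-Gamma(19/2, 67/10)
obs 2: x=2 → posterior Inverse-Gamma(10, 147/10)
obs 3: x=-5 → posterior Inverse-Gamma(21/2, 96/5)
obs 4: x=-6 → posterior Inverse-Gamma(11, 136/5)
obs 5: x=3/4 → posterior Inverse-Gamma(23/2, 4957/160)
obs 6: x=-1 → posterior Inverse-Gamma(12, 5037/160)
obs 7: x=2 → posterior Inverse-Gamma(25/2, 6317/160)
obs 8: x=-5/4 → posterior Inverse-Gamma(13, 3181/80)
obs 9: x=1 → posterior Inverse-Gamma(27/2, 3541/80)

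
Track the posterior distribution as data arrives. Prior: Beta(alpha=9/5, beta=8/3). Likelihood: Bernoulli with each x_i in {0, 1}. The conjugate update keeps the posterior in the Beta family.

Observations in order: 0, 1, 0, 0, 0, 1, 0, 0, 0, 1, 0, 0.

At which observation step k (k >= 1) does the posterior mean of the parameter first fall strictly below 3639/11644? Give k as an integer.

k = 5

obs 1: x=0 → posterior Beta(9/5, 11/3)
obs 2: x=1 → posterior Beta(14/5, 11/3)
obs 3: x=0 → posterior Beta(14/5, 14/3)
obs 4: x=0 → posterior Beta(14/5, 17/3)
obs 5: x=0 → posterior Beta(14/5, 20/3)
obs 6: x=1 → posterior Beta(19/5, 20/3)
obs 7: x=0 → posterior Beta(19/5, 23/3)
obs 8: x=0 → posterior Beta(19/5, 26/3)
obs 9: x=0 → posterior Beta(19/5, 29/3)
obs 10: x=1 → posterior Beta(24/5, 29/3)
obs 11: x=0 → posterior Beta(24/5, 32/3)
obs 12: x=0 → posterior Beta(24/5, 35/3)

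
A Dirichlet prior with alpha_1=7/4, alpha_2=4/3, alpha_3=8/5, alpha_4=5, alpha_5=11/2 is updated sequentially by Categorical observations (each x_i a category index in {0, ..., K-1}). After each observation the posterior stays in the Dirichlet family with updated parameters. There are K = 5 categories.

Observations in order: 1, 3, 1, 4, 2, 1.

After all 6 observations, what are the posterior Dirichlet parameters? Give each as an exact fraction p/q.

obs 1: x=1 → posterior Dirichlet(7/4, 7/3, 8/5, 5, 11/2)
obs 2: x=3 → posterior Dirichlet(7/4, 7/3, 8/5, 6, 11/2)
obs 3: x=1 → posterior Dirichlet(7/4, 10/3, 8/5, 6, 11/2)
obs 4: x=4 → posterior Dirichlet(7/4, 10/3, 8/5, 6, 13/2)
obs 5: x=2 → posterior Dirichlet(7/4, 10/3, 13/5, 6, 13/2)
obs 6: x=1 → posterior Dirichlet(7/4, 13/3, 13/5, 6, 13/2)

alpha_1=7/4, alpha_2=13/3, alpha_3=13/5, alpha_4=6, alpha_5=13/2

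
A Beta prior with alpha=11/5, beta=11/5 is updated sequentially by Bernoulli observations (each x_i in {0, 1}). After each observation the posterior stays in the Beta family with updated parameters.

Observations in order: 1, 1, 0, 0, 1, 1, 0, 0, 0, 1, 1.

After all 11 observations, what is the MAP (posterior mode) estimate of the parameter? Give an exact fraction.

36/67

obs 1: x=1 → posterior Beta(16/5, 11/5)
obs 2: x=1 → posterior Beta(21/5, 11/5)
obs 3: x=0 → posterior Beta(21/5, 16/5)
obs 4: x=0 → posterior Beta(21/5, 21/5)
obs 5: x=1 → posterior Beta(26/5, 21/5)
obs 6: x=1 → posterior Beta(31/5, 21/5)
obs 7: x=0 → posterior Beta(31/5, 26/5)
obs 8: x=0 → posterior Beta(31/5, 31/5)
obs 9: x=0 → posterior Beta(31/5, 36/5)
obs 10: x=1 → posterior Beta(36/5, 36/5)
obs 11: x=1 → posterior Beta(41/5, 36/5)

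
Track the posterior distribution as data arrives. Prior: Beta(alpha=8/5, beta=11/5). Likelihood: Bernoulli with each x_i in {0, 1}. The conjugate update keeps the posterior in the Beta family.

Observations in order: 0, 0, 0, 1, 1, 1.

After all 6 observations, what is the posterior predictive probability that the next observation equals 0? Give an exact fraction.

obs 1: x=0 → posterior Beta(8/5, 16/5)
obs 2: x=0 → posterior Beta(8/5, 21/5)
obs 3: x=0 → posterior Beta(8/5, 26/5)
obs 4: x=1 → posterior Beta(13/5, 26/5)
obs 5: x=1 → posterior Beta(18/5, 26/5)
obs 6: x=1 → posterior Beta(23/5, 26/5)

26/49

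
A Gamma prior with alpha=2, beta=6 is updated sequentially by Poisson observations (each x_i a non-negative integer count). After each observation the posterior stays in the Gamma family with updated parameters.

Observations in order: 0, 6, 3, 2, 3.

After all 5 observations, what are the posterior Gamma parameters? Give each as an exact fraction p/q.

alpha=16, beta=11

obs 1: x=0 → posterior Gamma(2, 7)
obs 2: x=6 → posterior Gamma(8, 8)
obs 3: x=3 → posterior Gamma(11, 9)
obs 4: x=2 → posterior Gamma(13, 10)
obs 5: x=3 → posterior Gamma(16, 11)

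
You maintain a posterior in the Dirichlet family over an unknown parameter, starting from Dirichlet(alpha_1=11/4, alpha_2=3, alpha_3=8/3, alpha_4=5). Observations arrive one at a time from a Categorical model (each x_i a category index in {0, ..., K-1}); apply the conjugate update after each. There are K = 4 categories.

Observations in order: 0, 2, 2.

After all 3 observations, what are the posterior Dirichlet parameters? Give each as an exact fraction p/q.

alpha_1=15/4, alpha_2=3, alpha_3=14/3, alpha_4=5

obs 1: x=0 → posterior Dirichlet(15/4, 3, 8/3, 5)
obs 2: x=2 → posterior Dirichlet(15/4, 3, 11/3, 5)
obs 3: x=2 → posterior Dirichlet(15/4, 3, 14/3, 5)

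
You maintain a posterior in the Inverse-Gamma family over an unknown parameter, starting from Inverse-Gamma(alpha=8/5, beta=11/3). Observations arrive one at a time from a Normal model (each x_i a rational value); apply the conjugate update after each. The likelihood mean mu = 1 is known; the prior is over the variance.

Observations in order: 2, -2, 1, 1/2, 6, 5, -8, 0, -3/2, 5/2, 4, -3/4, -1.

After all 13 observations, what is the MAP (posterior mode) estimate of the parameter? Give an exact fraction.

39635/4368

obs 1: x=2 → posterior Inverse-Gamma(21/10, 25/6)
obs 2: x=-2 → posterior Inverse-Gamma(13/5, 26/3)
obs 3: x=1 → posterior Inverse-Gamma(31/10, 26/3)
obs 4: x=1/2 → posterior Inverse-Gamma(18/5, 211/24)
obs 5: x=6 → posterior Inverse-Gamma(41/10, 511/24)
obs 6: x=5 → posterior Inverse-Gamma(23/5, 703/24)
obs 7: x=-8 → posterior Inverse-Gamma(51/10, 1675/24)
obs 8: x=0 → posterior Inverse-Gamma(28/5, 1687/24)
obs 9: x=-3/2 → posterior Inverse-Gamma(61/10, 881/12)
obs 10: x=5/2 → posterior Inverse-Gamma(33/5, 1789/24)
obs 11: x=4 → posterior Inverse-Gamma(71/10, 1897/24)
obs 12: x=-3/4 → posterior Inverse-Gamma(38/5, 7735/96)
obs 13: x=-1 → posterior Inverse-Gamma(81/10, 7927/96)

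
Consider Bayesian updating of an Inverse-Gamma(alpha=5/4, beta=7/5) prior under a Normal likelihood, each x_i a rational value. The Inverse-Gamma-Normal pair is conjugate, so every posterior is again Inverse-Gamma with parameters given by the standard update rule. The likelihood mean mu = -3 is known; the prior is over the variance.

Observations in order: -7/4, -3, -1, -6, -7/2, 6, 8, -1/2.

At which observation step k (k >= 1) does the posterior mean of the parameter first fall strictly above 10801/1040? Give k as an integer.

k = 6

obs 1: x=-7/4 → posterior Inverse-Gamma(7/4, 349/160)
obs 2: x=-3 → posterior Inverse-Gamma(9/4, 349/160)
obs 3: x=-1 → posterior Inverse-Gamma(11/4, 669/160)
obs 4: x=-6 → posterior Inverse-Gamma(13/4, 1389/160)
obs 5: x=-7/2 → posterior Inverse-Gamma(15/4, 1409/160)
obs 6: x=6 → posterior Inverse-Gamma(17/4, 7889/160)
obs 7: x=8 → posterior Inverse-Gamma(19/4, 17569/160)
obs 8: x=-1/2 → posterior Inverse-Gamma(21/4, 18069/160)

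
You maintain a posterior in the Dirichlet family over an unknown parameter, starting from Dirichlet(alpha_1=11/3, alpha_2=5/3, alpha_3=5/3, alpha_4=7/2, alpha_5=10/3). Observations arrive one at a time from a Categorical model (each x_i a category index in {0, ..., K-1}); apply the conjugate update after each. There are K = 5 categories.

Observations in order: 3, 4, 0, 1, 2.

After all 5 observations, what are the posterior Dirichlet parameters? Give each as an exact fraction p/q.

alpha_1=14/3, alpha_2=8/3, alpha_3=8/3, alpha_4=9/2, alpha_5=13/3

obs 1: x=3 → posterior Dirichlet(11/3, 5/3, 5/3, 9/2, 10/3)
obs 2: x=4 → posterior Dirichlet(11/3, 5/3, 5/3, 9/2, 13/3)
obs 3: x=0 → posterior Dirichlet(14/3, 5/3, 5/3, 9/2, 13/3)
obs 4: x=1 → posterior Dirichlet(14/3, 8/3, 5/3, 9/2, 13/3)
obs 5: x=2 → posterior Dirichlet(14/3, 8/3, 8/3, 9/2, 13/3)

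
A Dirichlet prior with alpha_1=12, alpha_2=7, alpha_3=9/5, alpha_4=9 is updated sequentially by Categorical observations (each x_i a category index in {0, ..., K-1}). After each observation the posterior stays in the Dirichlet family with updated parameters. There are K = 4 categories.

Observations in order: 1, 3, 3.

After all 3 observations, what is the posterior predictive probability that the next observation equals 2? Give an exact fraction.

9/164

obs 1: x=1 → posterior Dirichlet(12, 8, 9/5, 9)
obs 2: x=3 → posterior Dirichlet(12, 8, 9/5, 10)
obs 3: x=3 → posterior Dirichlet(12, 8, 9/5, 11)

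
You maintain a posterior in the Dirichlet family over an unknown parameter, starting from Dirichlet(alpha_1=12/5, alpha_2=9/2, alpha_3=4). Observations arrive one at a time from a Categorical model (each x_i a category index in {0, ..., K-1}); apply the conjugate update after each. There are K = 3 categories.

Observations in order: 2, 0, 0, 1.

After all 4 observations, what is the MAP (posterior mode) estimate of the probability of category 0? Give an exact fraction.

obs 1: x=2 → posterior Dirichlet(12/5, 9/2, 5)
obs 2: x=0 → posterior Dirichlet(17/5, 9/2, 5)
obs 3: x=0 → posterior Dirichlet(22/5, 9/2, 5)
obs 4: x=1 → posterior Dirichlet(22/5, 11/2, 5)

2/7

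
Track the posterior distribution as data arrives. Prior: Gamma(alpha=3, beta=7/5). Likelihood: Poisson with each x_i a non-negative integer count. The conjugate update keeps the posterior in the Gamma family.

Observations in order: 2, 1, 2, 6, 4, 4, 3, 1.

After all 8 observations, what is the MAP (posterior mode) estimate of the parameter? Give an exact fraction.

obs 1: x=2 → posterior Gamma(5, 12/5)
obs 2: x=1 → posterior Gamma(6, 17/5)
obs 3: x=2 → posterior Gamma(8, 22/5)
obs 4: x=6 → posterior Gamma(14, 27/5)
obs 5: x=4 → posterior Gamma(18, 32/5)
obs 6: x=4 → posterior Gamma(22, 37/5)
obs 7: x=3 → posterior Gamma(25, 42/5)
obs 8: x=1 → posterior Gamma(26, 47/5)

125/47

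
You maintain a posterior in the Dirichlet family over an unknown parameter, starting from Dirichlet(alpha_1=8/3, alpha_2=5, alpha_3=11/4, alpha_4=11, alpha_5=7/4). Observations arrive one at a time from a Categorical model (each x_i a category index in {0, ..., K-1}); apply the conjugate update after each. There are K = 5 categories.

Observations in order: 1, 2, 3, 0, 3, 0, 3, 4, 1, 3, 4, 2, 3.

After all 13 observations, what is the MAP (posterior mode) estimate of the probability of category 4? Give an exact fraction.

3/34

obs 1: x=1 → posterior Dirichlet(8/3, 6, 11/4, 11, 7/4)
obs 2: x=2 → posterior Dirichlet(8/3, 6, 15/4, 11, 7/4)
obs 3: x=3 → posterior Dirichlet(8/3, 6, 15/4, 12, 7/4)
obs 4: x=0 → posterior Dirichlet(11/3, 6, 15/4, 12, 7/4)
obs 5: x=3 → posterior Dirichlet(11/3, 6, 15/4, 13, 7/4)
obs 6: x=0 → posterior Dirichlet(14/3, 6, 15/4, 13, 7/4)
obs 7: x=3 → posterior Dirichlet(14/3, 6, 15/4, 14, 7/4)
obs 8: x=4 → posterior Dirichlet(14/3, 6, 15/4, 14, 11/4)
obs 9: x=1 → posterior Dirichlet(14/3, 7, 15/4, 14, 11/4)
obs 10: x=3 → posterior Dirichlet(14/3, 7, 15/4, 15, 11/4)
obs 11: x=4 → posterior Dirichlet(14/3, 7, 15/4, 15, 15/4)
obs 12: x=2 → posterior Dirichlet(14/3, 7, 19/4, 15, 15/4)
obs 13: x=3 → posterior Dirichlet(14/3, 7, 19/4, 16, 15/4)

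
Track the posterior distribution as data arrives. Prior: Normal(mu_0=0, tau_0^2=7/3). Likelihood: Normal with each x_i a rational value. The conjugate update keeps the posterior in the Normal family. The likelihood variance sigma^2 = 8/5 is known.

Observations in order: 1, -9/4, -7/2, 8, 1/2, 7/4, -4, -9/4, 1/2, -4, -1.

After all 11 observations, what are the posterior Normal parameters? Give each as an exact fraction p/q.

mu_0=-735/1636, tau_0^2=56/409

obs 1: x=1 → posterior Normal(35/59, 56/59)
obs 2: x=-9/4 → posterior Normal(-175/376, 28/47)
obs 3: x=-7/2 → posterior Normal(-665/516, 56/129)
obs 4: x=8 → posterior Normal(455/656, 14/41)
obs 5: x=1/2 → posterior Normal(525/796, 56/199)
obs 6: x=7/4 → posterior Normal(385/468, 28/117)
obs 7: x=-4 → posterior Normal(105/538, 56/269)
obs 8: x=-9/4 → posterior Normal(-105/1216, 7/38)
obs 9: x=1/2 → posterior Normal(-35/1356, 56/339)
obs 10: x=-4 → posterior Normal(-35/88, 28/187)
obs 11: x=-1 → posterior Normal(-735/1636, 56/409)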